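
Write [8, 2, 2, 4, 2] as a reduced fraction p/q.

Fold from the inside: start with 2/1.
  4 + 1/2 = 9/2
  2 + 2/9 = 20/9
  2 + 9/20 = 49/20
  8 + 20/49 = 412/49

412/49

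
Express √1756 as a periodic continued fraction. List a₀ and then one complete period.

a₀ = ⌊√1756⌋ = 41.
With m₀=0, d₀=1 and mₖ₊₁ = dₖaₖ − mₖ, dₖ₊₁ = (n − mₖ₊₁²)/dₖ, aₖ₊₁ = ⌊(a₀+mₖ₊₁)/dₖ₊₁⌋:
  k=1: m=41, d=75, a=1
  k=2: m=34, d=8, a=9
  k=3: m=38, d=39, a=2
  k=4: m=40, d=4, a=20
  k=5: m=40, d=39, a=2
  k=6: m=38, d=8, a=9
  k=7: m=34, d=75, a=1
  k=8: m=41, d=1, a=82
d=1 and a=2a₀=82 at k=8, so the next step gives (m, d) = (41, 75) again — its k=1 value — and the period has length 8.

[41; 1, 9, 2, 20, 2, 9, 1, 82]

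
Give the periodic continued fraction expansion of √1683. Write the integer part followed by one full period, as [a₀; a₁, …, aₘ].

a₀ = ⌊√1683⌋ = 41.
With m₀=0, d₀=1 and mₖ₊₁ = dₖaₖ − mₖ, dₖ₊₁ = (n − mₖ₊₁²)/dₖ, aₖ₊₁ = ⌊(a₀+mₖ₊₁)/dₖ₊₁⌋:
  k=1: m=41, d=2, a=41
  k=2: m=41, d=1, a=82
d=1 and a=2a₀=82 at k=2, so the next step gives (m, d) = (41, 2) again — its k=1 value — and the period has length 2.

[41; 41, 82]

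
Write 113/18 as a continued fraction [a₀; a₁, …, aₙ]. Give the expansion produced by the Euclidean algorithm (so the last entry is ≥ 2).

113 = 6·18 + 5
18 = 3·5 + 3
5 = 1·3 + 2
3 = 1·2 + 1
2 = 2·1 + 0  (stop)
So 113/18 = [6; 3, 1, 1, 2].

[6; 3, 1, 1, 2]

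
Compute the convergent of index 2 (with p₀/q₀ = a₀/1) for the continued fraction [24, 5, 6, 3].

750/31

Using pₖ = aₖpₖ₋₁ + pₖ₋₂, qₖ = aₖqₖ₋₁ + qₖ₋₂ (with p₋₁=1, p₋₂=0, q₋₁=0, q₋₂=1):
  k=0: a=24, p=24, q=1
  k=1: a=5, p=121, q=5
  k=2: a=6, p=750, q=31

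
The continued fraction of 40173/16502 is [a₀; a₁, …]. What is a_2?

3

40173 = 2·16502 + 7169   →  a_0 = 2
16502 = 2·7169 + 2164   →  a_1 = 2
7169 = 3·2164 + 677   →  a_2 = 3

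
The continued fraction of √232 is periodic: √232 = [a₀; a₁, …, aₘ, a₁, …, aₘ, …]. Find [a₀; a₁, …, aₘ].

[15; 4, 3, 7, 3, 4, 30]

a₀ = ⌊√232⌋ = 15.
With m₀=0, d₀=1 and mₖ₊₁ = dₖaₖ − mₖ, dₖ₊₁ = (n − mₖ₊₁²)/dₖ, aₖ₊₁ = ⌊(a₀+mₖ₊₁)/dₖ₊₁⌋:
  k=1: m=15, d=7, a=4
  k=2: m=13, d=9, a=3
  k=3: m=14, d=4, a=7
  k=4: m=14, d=9, a=3
  k=5: m=13, d=7, a=4
  k=6: m=15, d=1, a=30
d=1 and a=2a₀=30 at k=6, so the next step gives (m, d) = (15, 7) again — its k=1 value — and the period has length 6.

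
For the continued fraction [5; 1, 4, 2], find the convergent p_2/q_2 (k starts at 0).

29/5

Using pₖ = aₖpₖ₋₁ + pₖ₋₂, qₖ = aₖqₖ₋₁ + qₖ₋₂ (with p₋₁=1, p₋₂=0, q₋₁=0, q₋₂=1):
  k=0: a=5, p=5, q=1
  k=1: a=1, p=6, q=1
  k=2: a=4, p=29, q=5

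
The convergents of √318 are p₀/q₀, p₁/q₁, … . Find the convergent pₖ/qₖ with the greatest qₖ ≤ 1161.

√318 = [17; 1, 4, 1, 34, …] (period length 4).
Convergents:
  p_0/q_0 = 17/1
  p_1/q_1 = 18/1
  p_2/q_2 = 89/5
  p_3/q_3 = 107/6
  p_4/q_4 = 3727/209
  p_5/q_5 = 3834/215
  p_6/q_6 = 19063/1069
  p_7/q_7 = 22897/1284
q_6 = 1069 ≤ 1161 < 1284 = q_7, so the answer is 19063/1069.

19063/1069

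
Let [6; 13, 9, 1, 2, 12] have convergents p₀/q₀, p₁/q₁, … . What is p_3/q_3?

Using pₖ = aₖpₖ₋₁ + pₖ₋₂, qₖ = aₖqₖ₋₁ + qₖ₋₂ (with p₋₁=1, p₋₂=0, q₋₁=0, q₋₂=1):
  k=0: a=6, p=6, q=1
  k=1: a=13, p=79, q=13
  k=2: a=9, p=717, q=118
  k=3: a=1, p=796, q=131

796/131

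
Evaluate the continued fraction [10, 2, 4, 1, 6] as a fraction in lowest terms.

784/75

Fold from the inside: start with 6/1.
  1 + 1/6 = 7/6
  4 + 6/7 = 34/7
  2 + 7/34 = 75/34
  10 + 34/75 = 784/75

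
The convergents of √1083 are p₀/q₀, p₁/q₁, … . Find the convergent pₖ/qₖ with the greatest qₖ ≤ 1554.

23859/725

√1083 = [32; 1, 9, 1, 64, …] (period length 4).
Convergents:
  p_0/q_0 = 32/1
  p_1/q_1 = 33/1
  p_2/q_2 = 329/10
  p_3/q_3 = 362/11
  p_4/q_4 = 23497/714
  p_5/q_5 = 23859/725
  p_6/q_6 = 238228/7239
q_5 = 725 ≤ 1554 < 7239 = q_6, so the answer is 23859/725.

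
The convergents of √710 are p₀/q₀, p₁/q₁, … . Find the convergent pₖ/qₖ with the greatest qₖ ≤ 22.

√710 = [26; 1, 1, 1, 4, 1, 1, 1, 52, …] (period length 8).
Convergents:
  p_0/q_0 = 26/1
  p_1/q_1 = 27/1
  p_2/q_2 = 53/2
  p_3/q_3 = 80/3
  p_4/q_4 = 373/14
  p_5/q_5 = 453/17
  p_6/q_6 = 826/31
q_5 = 17 ≤ 22 < 31 = q_6, so the answer is 453/17.

453/17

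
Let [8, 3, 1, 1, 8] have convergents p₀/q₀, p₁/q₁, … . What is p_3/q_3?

Using pₖ = aₖpₖ₋₁ + pₖ₋₂, qₖ = aₖqₖ₋₁ + qₖ₋₂ (with p₋₁=1, p₋₂=0, q₋₁=0, q₋₂=1):
  k=0: a=8, p=8, q=1
  k=1: a=3, p=25, q=3
  k=2: a=1, p=33, q=4
  k=3: a=1, p=58, q=7

58/7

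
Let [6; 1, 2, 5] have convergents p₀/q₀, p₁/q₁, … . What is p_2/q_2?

Using pₖ = aₖpₖ₋₁ + pₖ₋₂, qₖ = aₖqₖ₋₁ + qₖ₋₂ (with p₋₁=1, p₋₂=0, q₋₁=0, q₋₂=1):
  k=0: a=6, p=6, q=1
  k=1: a=1, p=7, q=1
  k=2: a=2, p=20, q=3

20/3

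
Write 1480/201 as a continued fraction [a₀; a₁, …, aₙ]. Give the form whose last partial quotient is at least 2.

[7; 2, 1, 3, 18]

1480 = 7·201 + 73
201 = 2·73 + 55
73 = 1·55 + 18
55 = 3·18 + 1
18 = 18·1 + 0  (stop)
So 1480/201 = [7; 2, 1, 3, 18].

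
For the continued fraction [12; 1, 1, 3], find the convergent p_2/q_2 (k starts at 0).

Using pₖ = aₖpₖ₋₁ + pₖ₋₂, qₖ = aₖqₖ₋₁ + qₖ₋₂ (with p₋₁=1, p₋₂=0, q₋₁=0, q₋₂=1):
  k=0: a=12, p=12, q=1
  k=1: a=1, p=13, q=1
  k=2: a=1, p=25, q=2

25/2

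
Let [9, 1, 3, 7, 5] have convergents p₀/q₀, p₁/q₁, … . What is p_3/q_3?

Using pₖ = aₖpₖ₋₁ + pₖ₋₂, qₖ = aₖqₖ₋₁ + qₖ₋₂ (with p₋₁=1, p₋₂=0, q₋₁=0, q₋₂=1):
  k=0: a=9, p=9, q=1
  k=1: a=1, p=10, q=1
  k=2: a=3, p=39, q=4
  k=3: a=7, p=283, q=29

283/29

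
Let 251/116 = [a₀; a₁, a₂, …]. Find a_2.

9

251 = 2·116 + 19   →  a_0 = 2
116 = 6·19 + 2   →  a_1 = 6
19 = 9·2 + 1   →  a_2 = 9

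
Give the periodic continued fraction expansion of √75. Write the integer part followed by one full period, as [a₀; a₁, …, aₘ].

[8; 1, 1, 1, 16]

a₀ = ⌊√75⌋ = 8.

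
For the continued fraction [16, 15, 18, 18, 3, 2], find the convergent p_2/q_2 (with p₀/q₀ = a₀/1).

4354/271

Using pₖ = aₖpₖ₋₁ + pₖ₋₂, qₖ = aₖqₖ₋₁ + qₖ₋₂ (with p₋₁=1, p₋₂=0, q₋₁=0, q₋₂=1):
  k=0: a=16, p=16, q=1
  k=1: a=15, p=241, q=15
  k=2: a=18, p=4354, q=271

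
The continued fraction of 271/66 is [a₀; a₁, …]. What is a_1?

271 = 4·66 + 7   →  a_0 = 4
66 = 9·7 + 3   →  a_1 = 9

9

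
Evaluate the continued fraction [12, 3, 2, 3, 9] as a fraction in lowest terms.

Fold from the inside: start with 9/1.
  3 + 1/9 = 28/9
  2 + 9/28 = 65/28
  3 + 28/65 = 223/65
  12 + 65/223 = 2741/223

2741/223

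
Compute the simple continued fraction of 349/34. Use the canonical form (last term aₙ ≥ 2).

349 = 10*34 + 9
34 = 3*9 + 7
9 = 1*7 + 2
7 = 3*2 + 1
2 = 2*1 + 0  (stop)
So 349/34 = [10; 3, 1, 3, 2].

[10; 3, 1, 3, 2]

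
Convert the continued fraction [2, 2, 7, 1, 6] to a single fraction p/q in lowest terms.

289/117

Fold from the inside: start with 6/1.
  1 + 1/6 = 7/6
  7 + 6/7 = 55/7
  2 + 7/55 = 117/55
  2 + 55/117 = 289/117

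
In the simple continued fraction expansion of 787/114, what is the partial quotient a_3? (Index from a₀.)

787 = 6·114 + 103   →  a_0 = 6
114 = 1·103 + 11   →  a_1 = 1
103 = 9·11 + 4   →  a_2 = 9
11 = 2·4 + 3   →  a_3 = 2

2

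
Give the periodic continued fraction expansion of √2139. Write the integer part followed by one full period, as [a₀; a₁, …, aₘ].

a₀ = ⌊√2139⌋ = 46.
With m₀=0, d₀=1 and mₖ₊₁ = dₖaₖ − mₖ, dₖ₊₁ = (n − mₖ₊₁²)/dₖ, aₖ₊₁ = ⌊(a₀+mₖ₊₁)/dₖ₊₁⌋:
  k=1: m=46, d=23, a=4
  k=2: m=46, d=1, a=92
d=1 and a=2a₀=92 at k=2, so the next step gives (m, d) = (46, 23) again — its k=1 value — and the period has length 2.

[46; 4, 92]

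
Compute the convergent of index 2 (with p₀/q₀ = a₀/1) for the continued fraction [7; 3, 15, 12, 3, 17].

Using pₖ = aₖpₖ₋₁ + pₖ₋₂, qₖ = aₖqₖ₋₁ + qₖ₋₂ (with p₋₁=1, p₋₂=0, q₋₁=0, q₋₂=1):
  k=0: a=7, p=7, q=1
  k=1: a=3, p=22, q=3
  k=2: a=15, p=337, q=46

337/46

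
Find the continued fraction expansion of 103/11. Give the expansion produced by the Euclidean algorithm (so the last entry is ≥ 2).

103 = 9·11 + 4
11 = 2·4 + 3
4 = 1·3 + 1
3 = 3·1 + 0  (stop)
So 103/11 = [9; 2, 1, 3].

[9; 2, 1, 3]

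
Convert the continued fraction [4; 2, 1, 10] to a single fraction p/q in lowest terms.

139/32

Using pₖ = aₖpₖ₋₁ + pₖ₋₂ and qₖ = aₖqₖ₋₁ + qₖ₋₂:
  k=0: a=4, p=4, q=1
  k=1: a=2, p=9, q=2
  k=2: a=1, p=13, q=3
  k=3: a=10, p=139, q=32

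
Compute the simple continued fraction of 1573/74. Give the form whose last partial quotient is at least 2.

[21; 3, 1, 8, 2]

1573 = 21·74 + 19
74 = 3·19 + 17
19 = 1·17 + 2
17 = 8·2 + 1
2 = 2·1 + 0  (stop)
So 1573/74 = [21; 3, 1, 8, 2].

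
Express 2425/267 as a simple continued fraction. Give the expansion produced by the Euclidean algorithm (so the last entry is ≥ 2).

[9; 12, 7, 3]

2425 = 9·267 + 22
267 = 12·22 + 3
22 = 7·3 + 1
3 = 3·1 + 0  (stop)
So 2425/267 = [9; 12, 7, 3].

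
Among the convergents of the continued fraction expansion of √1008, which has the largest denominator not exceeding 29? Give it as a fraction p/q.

127/4

√1008 = [31; 1, 2, 1, 62, …] (period length 4).
Convergents:
  p_0/q_0 = 31/1
  p_1/q_1 = 32/1
  p_2/q_2 = 95/3
  p_3/q_3 = 127/4
  p_4/q_4 = 7969/251
q_3 = 4 ≤ 29 < 251 = q_4, so the answer is 127/4.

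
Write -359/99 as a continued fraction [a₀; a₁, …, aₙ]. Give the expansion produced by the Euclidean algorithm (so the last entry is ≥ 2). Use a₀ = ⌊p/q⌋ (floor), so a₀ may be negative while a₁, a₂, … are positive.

-359 = -4·99 + 37
99 = 2·37 + 25
37 = 1·25 + 12
25 = 2·12 + 1
12 = 12·1 + 0  (stop)
So -359/99 = [-4; 2, 1, 2, 12].

[-4; 2, 1, 2, 12]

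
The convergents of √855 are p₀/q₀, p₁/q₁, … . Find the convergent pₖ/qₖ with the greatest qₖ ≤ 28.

731/25

√855 = [29; 4, 6, 4, 58, …] (period length 4).
Convergents:
  p_0/q_0 = 29/1
  p_1/q_1 = 117/4
  p_2/q_2 = 731/25
  p_3/q_3 = 3041/104
q_2 = 25 ≤ 28 < 104 = q_3, so the answer is 731/25.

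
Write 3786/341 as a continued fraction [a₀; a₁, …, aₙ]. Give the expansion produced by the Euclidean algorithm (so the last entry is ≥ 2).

3786 = 11·341 + 35
341 = 9·35 + 26
35 = 1·26 + 9
26 = 2·9 + 8
9 = 1·8 + 1
8 = 8·1 + 0  (stop)
So 3786/341 = [11; 9, 1, 2, 1, 8].

[11; 9, 1, 2, 1, 8]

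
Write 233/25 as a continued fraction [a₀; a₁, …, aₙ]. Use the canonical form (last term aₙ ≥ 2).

[9; 3, 8]

233 = 9×25 + 8
25 = 3×8 + 1
8 = 8×1 + 0  (stop)
So 233/25 = [9; 3, 8].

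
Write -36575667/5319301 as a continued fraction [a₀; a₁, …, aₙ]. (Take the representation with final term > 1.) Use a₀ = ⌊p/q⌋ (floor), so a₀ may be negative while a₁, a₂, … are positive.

[-7; 8, 15, 16, 15, 18, 10]

-36575667 = -7·5319301 + 659440
5319301 = 8·659440 + 43781
659440 = 15·43781 + 2725
43781 = 16·2725 + 181
2725 = 15·181 + 10
181 = 18·10 + 1
10 = 10·1 + 0  (stop)
So -36575667/5319301 = [-7; 8, 15, 16, 15, 18, 10].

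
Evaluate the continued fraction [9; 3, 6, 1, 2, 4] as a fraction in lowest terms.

Fold from the inside: start with 4/1.
  2 + 1/4 = 9/4
  1 + 4/9 = 13/9
  6 + 9/13 = 87/13
  3 + 13/87 = 274/87
  9 + 87/274 = 2553/274

2553/274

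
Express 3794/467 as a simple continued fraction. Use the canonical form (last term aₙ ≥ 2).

3794 = 8*467 + 58
467 = 8*58 + 3
58 = 19*3 + 1
3 = 3*1 + 0  (stop)
So 3794/467 = [8; 8, 19, 3].

[8; 8, 19, 3]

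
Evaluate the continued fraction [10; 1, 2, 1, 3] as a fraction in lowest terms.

161/15

Fold from the inside: start with 3/1.
  1 + 1/3 = 4/3
  2 + 3/4 = 11/4
  1 + 4/11 = 15/11
  10 + 11/15 = 161/15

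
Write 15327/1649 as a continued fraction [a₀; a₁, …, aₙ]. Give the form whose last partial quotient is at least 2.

15327 = 9×1649 + 486
1649 = 3×486 + 191
486 = 2×191 + 104
191 = 1×104 + 87
104 = 1×87 + 17
87 = 5×17 + 2
17 = 8×2 + 1
2 = 2×1 + 0  (stop)
So 15327/1649 = [9; 3, 2, 1, 1, 5, 8, 2].

[9; 3, 2, 1, 1, 5, 8, 2]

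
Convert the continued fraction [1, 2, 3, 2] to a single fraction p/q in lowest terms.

Using pₖ = aₖpₖ₋₁ + pₖ₋₂ and qₖ = aₖqₖ₋₁ + qₖ₋₂:
  k=0: a=1, p=1, q=1
  k=1: a=2, p=3, q=2
  k=2: a=3, p=10, q=7
  k=3: a=2, p=23, q=16

23/16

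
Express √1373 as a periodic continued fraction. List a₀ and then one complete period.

[37; 18, 1, 1, 18, 74]

a₀ = ⌊√1373⌋ = 37.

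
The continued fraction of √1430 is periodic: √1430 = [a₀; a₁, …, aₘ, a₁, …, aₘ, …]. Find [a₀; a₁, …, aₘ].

a₀ = ⌊√1430⌋ = 37.
With m₀=0, d₀=1 and mₖ₊₁ = dₖaₖ − mₖ, dₖ₊₁ = (n − mₖ₊₁²)/dₖ, aₖ₊₁ = ⌊(a₀+mₖ₊₁)/dₖ₊₁⌋:
  k=1: m=37, d=61, a=1
  k=2: m=24, d=14, a=4
  k=3: m=32, d=29, a=2
  k=4: m=26, d=26, a=2
  k=5: m=26, d=29, a=2
  k=6: m=32, d=14, a=4
  k=7: m=24, d=61, a=1
  k=8: m=37, d=1, a=74
d=1 and a=2a₀=74 at k=8, so the next step gives (m, d) = (37, 61) again — its k=1 value — and the period has length 8.

[37; 1, 4, 2, 2, 2, 4, 1, 74]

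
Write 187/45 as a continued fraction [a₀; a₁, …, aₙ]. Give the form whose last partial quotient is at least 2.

[4; 6, 2, 3]

187 = 4×45 + 7
45 = 6×7 + 3
7 = 2×3 + 1
3 = 3×1 + 0  (stop)
So 187/45 = [4; 6, 2, 3].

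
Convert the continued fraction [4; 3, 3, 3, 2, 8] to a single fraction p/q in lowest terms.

2758/641

Using pₖ = aₖpₖ₋₁ + pₖ₋₂ and qₖ = aₖqₖ₋₁ + qₖ₋₂:
  k=0: a=4, p=4, q=1
  k=1: a=3, p=13, q=3
  k=2: a=3, p=43, q=10
  k=3: a=3, p=142, q=33
  k=4: a=2, p=327, q=76
  k=5: a=8, p=2758, q=641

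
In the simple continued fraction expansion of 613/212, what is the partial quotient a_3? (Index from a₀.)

4

613 = 2·212 + 189   →  a_0 = 2
212 = 1·189 + 23   →  a_1 = 1
189 = 8·23 + 5   →  a_2 = 8
23 = 4·5 + 3   →  a_3 = 4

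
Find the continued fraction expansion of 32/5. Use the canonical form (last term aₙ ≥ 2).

[6; 2, 2]

32 = 6×5 + 2
5 = 2×2 + 1
2 = 2×1 + 0  (stop)
So 32/5 = [6; 2, 2].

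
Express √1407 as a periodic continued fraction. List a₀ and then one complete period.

a₀ = ⌊√1407⌋ = 37.
With m₀=0, d₀=1 and mₖ₊₁ = dₖaₖ − mₖ, dₖ₊₁ = (n − mₖ₊₁²)/dₖ, aₖ₊₁ = ⌊(a₀+mₖ₊₁)/dₖ₊₁⌋:
  k=1: m=37, d=38, a=1
  k=2: m=1, d=37, a=1
  k=3: m=36, d=3, a=24
  k=4: m=36, d=37, a=1
  k=5: m=1, d=38, a=1
  k=6: m=37, d=1, a=74
d=1 and a=2a₀=74 at k=6, so the next step gives (m, d) = (37, 38) again — its k=1 value — and the period has length 6.

[37; 1, 1, 24, 1, 1, 74]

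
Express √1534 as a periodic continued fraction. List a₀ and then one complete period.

[39; 6, 78]

a₀ = ⌊√1534⌋ = 39.
With m₀=0, d₀=1 and mₖ₊₁ = dₖaₖ − mₖ, dₖ₊₁ = (n − mₖ₊₁²)/dₖ, aₖ₊₁ = ⌊(a₀+mₖ₊₁)/dₖ₊₁⌋:
  k=1: m=39, d=13, a=6
  k=2: m=39, d=1, a=78
d=1 and a=2a₀=78 at k=2, so the next step gives (m, d) = (39, 13) again — its k=1 value — and the period has length 2.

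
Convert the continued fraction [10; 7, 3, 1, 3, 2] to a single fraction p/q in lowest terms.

2504/247

Fold from the inside: start with 2/1.
  3 + 1/2 = 7/2
  1 + 2/7 = 9/7
  3 + 7/9 = 34/9
  7 + 9/34 = 247/34
  10 + 34/247 = 2504/247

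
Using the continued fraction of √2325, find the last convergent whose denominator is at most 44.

√2325 = [48; 4, 1, 1, 2, 1, 1, 4, 96, …] (period length 8).
Convergents:
  p_0/q_0 = 48/1
  p_1/q_1 = 193/4
  p_2/q_2 = 241/5
  p_3/q_3 = 434/9
  p_4/q_4 = 1109/23
  p_5/q_5 = 1543/32
  p_6/q_6 = 2652/55
q_5 = 32 ≤ 44 < 55 = q_6, so the answer is 1543/32.

1543/32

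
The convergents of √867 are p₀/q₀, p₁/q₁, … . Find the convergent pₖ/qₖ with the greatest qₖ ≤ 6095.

√867 = [29; 2, 4, 29, 4, 2, 58, …] (period length 6).
Convergents:
  p_0/q_0 = 29/1
  p_1/q_1 = 59/2
  p_2/q_2 = 265/9
  p_3/q_3 = 7744/263
  p_4/q_4 = 31241/1061
  p_5/q_5 = 70226/2385
  p_6/q_6 = 4104349/139391
q_5 = 2385 ≤ 6095 < 139391 = q_6, so the answer is 70226/2385.

70226/2385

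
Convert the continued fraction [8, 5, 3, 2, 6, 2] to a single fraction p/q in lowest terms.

Fold from the inside: start with 2/1.
  6 + 1/2 = 13/2
  2 + 2/13 = 28/13
  3 + 13/28 = 97/28
  5 + 28/97 = 513/97
  8 + 97/513 = 4201/513

4201/513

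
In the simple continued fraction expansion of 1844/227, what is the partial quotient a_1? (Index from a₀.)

1844 = 8·227 + 28   →  a_0 = 8
227 = 8·28 + 3   →  a_1 = 8

8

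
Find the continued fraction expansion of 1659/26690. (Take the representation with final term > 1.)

1659 = 0*26690 + 1659
26690 = 16*1659 + 146
1659 = 11*146 + 53
146 = 2*53 + 40
53 = 1*40 + 13
40 = 3*13 + 1
13 = 13*1 + 0  (stop)
So 1659/26690 = [0; 16, 11, 2, 1, 3, 13].

[0; 16, 11, 2, 1, 3, 13]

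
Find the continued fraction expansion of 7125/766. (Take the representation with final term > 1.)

[9; 3, 3, 6, 12]

7125 = 9*766 + 231
766 = 3*231 + 73
231 = 3*73 + 12
73 = 6*12 + 1
12 = 12*1 + 0  (stop)
So 7125/766 = [9; 3, 3, 6, 12].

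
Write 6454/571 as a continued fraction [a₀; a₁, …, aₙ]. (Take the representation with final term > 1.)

[11; 3, 3, 3, 17]

6454 = 11·571 + 173
571 = 3·173 + 52
173 = 3·52 + 17
52 = 3·17 + 1
17 = 17·1 + 0  (stop)
So 6454/571 = [11; 3, 3, 3, 17].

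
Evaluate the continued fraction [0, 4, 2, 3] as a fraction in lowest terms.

Fold from the inside: start with 3/1.
  2 + 1/3 = 7/3
  4 + 3/7 = 31/7
  0 + 7/31 = 7/31

7/31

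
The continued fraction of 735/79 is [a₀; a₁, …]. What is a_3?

2

735 = 9·79 + 24   →  a_0 = 9
79 = 3·24 + 7   →  a_1 = 3
24 = 3·7 + 3   →  a_2 = 3
7 = 2·3 + 1   →  a_3 = 2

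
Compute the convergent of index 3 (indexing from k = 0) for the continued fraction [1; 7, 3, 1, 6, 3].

Using pₖ = aₖpₖ₋₁ + pₖ₋₂, qₖ = aₖqₖ₋₁ + qₖ₋₂ (with p₋₁=1, p₋₂=0, q₋₁=0, q₋₂=1):
  k=0: a=1, p=1, q=1
  k=1: a=7, p=8, q=7
  k=2: a=3, p=25, q=22
  k=3: a=1, p=33, q=29

33/29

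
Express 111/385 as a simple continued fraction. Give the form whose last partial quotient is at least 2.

[0; 3, 2, 7, 2, 3]

111 = 0×385 + 111
385 = 3×111 + 52
111 = 2×52 + 7
52 = 7×7 + 3
7 = 2×3 + 1
3 = 3×1 + 0  (stop)
So 111/385 = [0; 3, 2, 7, 2, 3].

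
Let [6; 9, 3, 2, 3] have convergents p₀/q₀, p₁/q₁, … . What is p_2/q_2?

Using pₖ = aₖpₖ₋₁ + pₖ₋₂, qₖ = aₖqₖ₋₁ + qₖ₋₂ (with p₋₁=1, p₋₂=0, q₋₁=0, q₋₂=1):
  k=0: a=6, p=6, q=1
  k=1: a=9, p=55, q=9
  k=2: a=3, p=171, q=28

171/28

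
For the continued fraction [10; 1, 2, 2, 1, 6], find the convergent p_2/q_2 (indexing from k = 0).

Using pₖ = aₖpₖ₋₁ + pₖ₋₂, qₖ = aₖqₖ₋₁ + qₖ₋₂ (with p₋₁=1, p₋₂=0, q₋₁=0, q₋₂=1):
  k=0: a=10, p=10, q=1
  k=1: a=1, p=11, q=1
  k=2: a=2, p=32, q=3

32/3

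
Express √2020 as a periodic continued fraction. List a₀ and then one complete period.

[44; 1, 16, 1, 88]

a₀ = ⌊√2020⌋ = 44.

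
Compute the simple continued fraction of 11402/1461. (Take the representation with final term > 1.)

[7; 1, 4, 9, 4, 2, 3]

11402 = 7·1461 + 1175
1461 = 1·1175 + 286
1175 = 4·286 + 31
286 = 9·31 + 7
31 = 4·7 + 3
7 = 2·3 + 1
3 = 3·1 + 0  (stop)
So 11402/1461 = [7; 1, 4, 9, 4, 2, 3].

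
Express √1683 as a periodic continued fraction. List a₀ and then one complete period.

[41; 41, 82]

a₀ = ⌊√1683⌋ = 41.
With m₀=0, d₀=1 and mₖ₊₁ = dₖaₖ − mₖ, dₖ₊₁ = (n − mₖ₊₁²)/dₖ, aₖ₊₁ = ⌊(a₀+mₖ₊₁)/dₖ₊₁⌋:
  k=1: m=41, d=2, a=41
  k=2: m=41, d=1, a=82
d=1 and a=2a₀=82 at k=2, so the next step gives (m, d) = (41, 2) again — its k=1 value — and the period has length 2.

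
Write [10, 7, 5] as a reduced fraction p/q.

365/36

Fold from the inside: start with 5/1.
  7 + 1/5 = 36/5
  10 + 5/36 = 365/36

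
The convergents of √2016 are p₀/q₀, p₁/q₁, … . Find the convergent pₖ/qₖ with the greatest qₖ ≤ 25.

449/10

√2016 = [44; 1, 8, 1, 88, …] (period length 4).
Convergents:
  p_0/q_0 = 44/1
  p_1/q_1 = 45/1
  p_2/q_2 = 404/9
  p_3/q_3 = 449/10
  p_4/q_4 = 39916/889
q_3 = 10 ≤ 25 < 889 = q_4, so the answer is 449/10.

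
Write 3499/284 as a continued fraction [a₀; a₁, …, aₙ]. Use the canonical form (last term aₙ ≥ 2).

3499 = 12·284 + 91
284 = 3·91 + 11
91 = 8·11 + 3
11 = 3·3 + 2
3 = 1·2 + 1
2 = 2·1 + 0  (stop)
So 3499/284 = [12; 3, 8, 3, 1, 2].

[12; 3, 8, 3, 1, 2]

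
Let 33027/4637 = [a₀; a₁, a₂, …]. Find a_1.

33027 = 7·4637 + 568   →  a_0 = 7
4637 = 8·568 + 93   →  a_1 = 8

8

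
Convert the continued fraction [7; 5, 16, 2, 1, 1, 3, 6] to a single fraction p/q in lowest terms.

Using pₖ = aₖpₖ₋₁ + pₖ₋₂ and qₖ = aₖqₖ₋₁ + qₖ₋₂:
  k=0: a=7, p=7, q=1
  k=1: a=5, p=36, q=5
  k=2: a=16, p=583, q=81
  k=3: a=2, p=1202, q=167
  k=4: a=1, p=1785, q=248
  k=5: a=1, p=2987, q=415
  k=6: a=3, p=10746, q=1493
  k=7: a=6, p=67463, q=9373

67463/9373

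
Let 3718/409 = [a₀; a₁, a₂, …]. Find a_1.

11

3718 = 9·409 + 37   →  a_0 = 9
409 = 11·37 + 2   →  a_1 = 11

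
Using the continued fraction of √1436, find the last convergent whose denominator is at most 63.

√1436 = [37; 1, 8, 2, 18, 2, 8, 1, 74, …] (period length 8).
Convergents:
  p_0/q_0 = 37/1
  p_1/q_1 = 38/1
  p_2/q_2 = 341/9
  p_3/q_3 = 720/19
  p_4/q_4 = 13301/351
q_3 = 19 ≤ 63 < 351 = q_4, so the answer is 720/19.

720/19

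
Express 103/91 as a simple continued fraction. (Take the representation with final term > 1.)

103 = 1·91 + 12
91 = 7·12 + 7
12 = 1·7 + 5
7 = 1·5 + 2
5 = 2·2 + 1
2 = 2·1 + 0  (stop)
So 103/91 = [1; 7, 1, 1, 2, 2].

[1; 7, 1, 1, 2, 2]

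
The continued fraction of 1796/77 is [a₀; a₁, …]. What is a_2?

1796 = 23·77 + 25   →  a_0 = 23
77 = 3·25 + 2   →  a_1 = 3
25 = 12·2 + 1   →  a_2 = 12

12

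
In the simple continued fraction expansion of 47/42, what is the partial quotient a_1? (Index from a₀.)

8

47 = 1·42 + 5   →  a_0 = 1
42 = 8·5 + 2   →  a_1 = 8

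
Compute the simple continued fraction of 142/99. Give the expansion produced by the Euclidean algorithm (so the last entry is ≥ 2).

142 = 1×99 + 43
99 = 2×43 + 13
43 = 3×13 + 4
13 = 3×4 + 1
4 = 4×1 + 0  (stop)
So 142/99 = [1; 2, 3, 3, 4].

[1; 2, 3, 3, 4]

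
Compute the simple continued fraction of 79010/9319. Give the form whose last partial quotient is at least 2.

79010 = 8·9319 + 4458
9319 = 2·4458 + 403
4458 = 11·403 + 25
403 = 16·25 + 3
25 = 8·3 + 1
3 = 3·1 + 0  (stop)
So 79010/9319 = [8; 2, 11, 16, 8, 3].

[8; 2, 11, 16, 8, 3]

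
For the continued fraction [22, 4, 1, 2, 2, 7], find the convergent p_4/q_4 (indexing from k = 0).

733/33

Using pₖ = aₖpₖ₋₁ + pₖ₋₂, qₖ = aₖqₖ₋₁ + qₖ₋₂ (with p₋₁=1, p₋₂=0, q₋₁=0, q₋₂=1):
  k=0: a=22, p=22, q=1
  k=1: a=4, p=89, q=4
  k=2: a=1, p=111, q=5
  k=3: a=2, p=311, q=14
  k=4: a=2, p=733, q=33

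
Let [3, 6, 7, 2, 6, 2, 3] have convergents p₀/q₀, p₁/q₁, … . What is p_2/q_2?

136/43

Using pₖ = aₖpₖ₋₁ + pₖ₋₂, qₖ = aₖqₖ₋₁ + qₖ₋₂ (with p₋₁=1, p₋₂=0, q₋₁=0, q₋₂=1):
  k=0: a=3, p=3, q=1
  k=1: a=6, p=19, q=6
  k=2: a=7, p=136, q=43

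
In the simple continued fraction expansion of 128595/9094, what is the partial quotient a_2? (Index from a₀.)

9

128595 = 14·9094 + 1279   →  a_0 = 14
9094 = 7·1279 + 141   →  a_1 = 7
1279 = 9·141 + 10   →  a_2 = 9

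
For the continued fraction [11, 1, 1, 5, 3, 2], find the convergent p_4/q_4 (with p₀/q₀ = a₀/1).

404/35

Using pₖ = aₖpₖ₋₁ + pₖ₋₂, qₖ = aₖqₖ₋₁ + qₖ₋₂ (with p₋₁=1, p₋₂=0, q₋₁=0, q₋₂=1):
  k=0: a=11, p=11, q=1
  k=1: a=1, p=12, q=1
  k=2: a=1, p=23, q=2
  k=3: a=5, p=127, q=11
  k=4: a=3, p=404, q=35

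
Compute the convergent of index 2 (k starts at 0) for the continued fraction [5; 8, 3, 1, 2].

Using pₖ = aₖpₖ₋₁ + pₖ₋₂, qₖ = aₖqₖ₋₁ + qₖ₋₂ (with p₋₁=1, p₋₂=0, q₋₁=0, q₋₂=1):
  k=0: a=5, p=5, q=1
  k=1: a=8, p=41, q=8
  k=2: a=3, p=128, q=25

128/25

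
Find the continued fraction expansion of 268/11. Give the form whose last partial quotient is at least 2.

268 = 24×11 + 4
11 = 2×4 + 3
4 = 1×3 + 1
3 = 3×1 + 0  (stop)
So 268/11 = [24; 2, 1, 3].

[24; 2, 1, 3]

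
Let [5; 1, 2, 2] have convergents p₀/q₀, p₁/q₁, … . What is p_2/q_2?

Using pₖ = aₖpₖ₋₁ + pₖ₋₂, qₖ = aₖqₖ₋₁ + qₖ₋₂ (with p₋₁=1, p₋₂=0, q₋₁=0, q₋₂=1):
  k=0: a=5, p=5, q=1
  k=1: a=1, p=6, q=1
  k=2: a=2, p=17, q=3

17/3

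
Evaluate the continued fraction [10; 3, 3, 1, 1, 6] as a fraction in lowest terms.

1556/151

Using pₖ = aₖpₖ₋₁ + pₖ₋₂ and qₖ = aₖqₖ₋₁ + qₖ₋₂:
  k=0: a=10, p=10, q=1
  k=1: a=3, p=31, q=3
  k=2: a=3, p=103, q=10
  k=3: a=1, p=134, q=13
  k=4: a=1, p=237, q=23
  k=5: a=6, p=1556, q=151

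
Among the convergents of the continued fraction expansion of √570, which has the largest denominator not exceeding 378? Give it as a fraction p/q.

8953/375

√570 = [23; 1, 6, 1, 46, …] (period length 4).
Convergents:
  p_0/q_0 = 23/1
  p_1/q_1 = 24/1
  p_2/q_2 = 167/7
  p_3/q_3 = 191/8
  p_4/q_4 = 8953/375
  p_5/q_5 = 9144/383
q_4 = 375 ≤ 378 < 383 = q_5, so the answer is 8953/375.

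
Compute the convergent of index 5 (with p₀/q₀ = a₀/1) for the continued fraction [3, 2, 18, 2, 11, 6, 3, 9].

Using pₖ = aₖpₖ₋₁ + pₖ₋₂, qₖ = aₖqₖ₋₁ + qₖ₋₂ (with p₋₁=1, p₋₂=0, q₋₁=0, q₋₂=1):
  k=0: a=3, p=3, q=1
  k=1: a=2, p=7, q=2
  k=2: a=18, p=129, q=37
  k=3: a=2, p=265, q=76
  k=4: a=11, p=3044, q=873
  k=5: a=6, p=18529, q=5314

18529/5314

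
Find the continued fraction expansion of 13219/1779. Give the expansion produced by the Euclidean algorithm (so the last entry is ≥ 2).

[7; 2, 3, 9, 1, 7, 3]

13219 = 7*1779 + 766
1779 = 2*766 + 247
766 = 3*247 + 25
247 = 9*25 + 22
25 = 1*22 + 3
22 = 7*3 + 1
3 = 3*1 + 0  (stop)
So 13219/1779 = [7; 2, 3, 9, 1, 7, 3].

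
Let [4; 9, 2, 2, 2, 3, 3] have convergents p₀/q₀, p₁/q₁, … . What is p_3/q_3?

Using pₖ = aₖpₖ₋₁ + pₖ₋₂, qₖ = aₖqₖ₋₁ + qₖ₋₂ (with p₋₁=1, p₋₂=0, q₋₁=0, q₋₂=1):
  k=0: a=4, p=4, q=1
  k=1: a=9, p=37, q=9
  k=2: a=2, p=78, q=19
  k=3: a=2, p=193, q=47

193/47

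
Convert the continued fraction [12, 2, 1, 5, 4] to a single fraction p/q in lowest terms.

Fold from the inside: start with 4/1.
  5 + 1/4 = 21/4
  1 + 4/21 = 25/21
  2 + 21/25 = 71/25
  12 + 25/71 = 877/71

877/71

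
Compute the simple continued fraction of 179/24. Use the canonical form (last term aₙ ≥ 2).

[7; 2, 5, 2]

179 = 7*24 + 11
24 = 2*11 + 2
11 = 5*2 + 1
2 = 2*1 + 0  (stop)
So 179/24 = [7; 2, 5, 2].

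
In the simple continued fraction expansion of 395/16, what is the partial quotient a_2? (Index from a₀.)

2

395 = 24·16 + 11   →  a_0 = 24
16 = 1·11 + 5   →  a_1 = 1
11 = 2·5 + 1   →  a_2 = 2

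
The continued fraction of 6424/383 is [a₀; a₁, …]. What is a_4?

2

6424 = 16·383 + 296   →  a_0 = 16
383 = 1·296 + 87   →  a_1 = 1
296 = 3·87 + 35   →  a_2 = 3
87 = 2·35 + 17   →  a_3 = 2
35 = 2·17 + 1   →  a_4 = 2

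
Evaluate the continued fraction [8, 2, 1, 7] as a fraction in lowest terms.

192/23

Using pₖ = aₖpₖ₋₁ + pₖ₋₂ and qₖ = aₖqₖ₋₁ + qₖ₋₂:
  k=0: a=8, p=8, q=1
  k=1: a=2, p=17, q=2
  k=2: a=1, p=25, q=3
  k=3: a=7, p=192, q=23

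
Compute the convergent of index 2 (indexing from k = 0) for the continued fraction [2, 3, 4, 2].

30/13

Using pₖ = aₖpₖ₋₁ + pₖ₋₂, qₖ = aₖqₖ₋₁ + qₖ₋₂ (with p₋₁=1, p₋₂=0, q₋₁=0, q₋₂=1):
  k=0: a=2, p=2, q=1
  k=1: a=3, p=7, q=3
  k=2: a=4, p=30, q=13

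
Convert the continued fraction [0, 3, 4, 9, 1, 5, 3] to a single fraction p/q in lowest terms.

Fold from the inside: start with 3/1.
  5 + 1/3 = 16/3
  1 + 3/16 = 19/16
  9 + 16/19 = 187/19
  4 + 19/187 = 767/187
  3 + 187/767 = 2488/767
  0 + 767/2488 = 767/2488

767/2488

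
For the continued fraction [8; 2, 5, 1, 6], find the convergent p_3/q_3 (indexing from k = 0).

Using pₖ = aₖpₖ₋₁ + pₖ₋₂, qₖ = aₖqₖ₋₁ + qₖ₋₂ (with p₋₁=1, p₋₂=0, q₋₁=0, q₋₂=1):
  k=0: a=8, p=8, q=1
  k=1: a=2, p=17, q=2
  k=2: a=5, p=93, q=11
  k=3: a=1, p=110, q=13

110/13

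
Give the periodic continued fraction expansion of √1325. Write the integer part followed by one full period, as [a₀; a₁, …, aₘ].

a₀ = ⌊√1325⌋ = 36.

[36; 2, 2, 72]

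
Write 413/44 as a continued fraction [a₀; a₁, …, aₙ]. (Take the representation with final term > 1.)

[9; 2, 1, 1, 2, 3]

413 = 9*44 + 17
44 = 2*17 + 10
17 = 1*10 + 7
10 = 1*7 + 3
7 = 2*3 + 1
3 = 3*1 + 0  (stop)
So 413/44 = [9; 2, 1, 1, 2, 3].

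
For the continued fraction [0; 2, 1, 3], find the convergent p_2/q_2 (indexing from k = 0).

Using pₖ = aₖpₖ₋₁ + pₖ₋₂, qₖ = aₖqₖ₋₁ + qₖ₋₂ (with p₋₁=1, p₋₂=0, q₋₁=0, q₋₂=1):
  k=0: a=0, p=0, q=1
  k=1: a=2, p=1, q=2
  k=2: a=1, p=1, q=3

1/3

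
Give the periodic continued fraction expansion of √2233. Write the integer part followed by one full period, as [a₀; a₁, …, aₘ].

a₀ = ⌊√2233⌋ = 47.
With m₀=0, d₀=1 and mₖ₊₁ = dₖaₖ − mₖ, dₖ₊₁ = (n − mₖ₊₁²)/dₖ, aₖ₊₁ = ⌊(a₀+mₖ₊₁)/dₖ₊₁⌋:
  k=1: m=47, d=24, a=3
  k=2: m=25, d=67, a=1
  k=3: m=42, d=7, a=12
  k=4: m=42, d=67, a=1
  k=5: m=25, d=24, a=3
  k=6: m=47, d=1, a=94
d=1 and a=2a₀=94 at k=6, so the next step gives (m, d) = (47, 24) again — its k=1 value — and the period has length 6.

[47; 3, 1, 12, 1, 3, 94]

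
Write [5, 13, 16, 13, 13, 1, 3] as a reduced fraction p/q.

766489/150986

Using pₖ = aₖpₖ₋₁ + pₖ₋₂ and qₖ = aₖqₖ₋₁ + qₖ₋₂:
  k=0: a=5, p=5, q=1
  k=1: a=13, p=66, q=13
  k=2: a=16, p=1061, q=209
  k=3: a=13, p=13859, q=2730
  k=4: a=13, p=181228, q=35699
  k=5: a=1, p=195087, q=38429
  k=6: a=3, p=766489, q=150986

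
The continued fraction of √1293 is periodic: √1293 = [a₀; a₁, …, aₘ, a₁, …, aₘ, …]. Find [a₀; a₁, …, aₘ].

[35; 1, 22, 1, 70]

a₀ = ⌊√1293⌋ = 35.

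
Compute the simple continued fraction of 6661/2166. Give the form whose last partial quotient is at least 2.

[3; 13, 3, 2, 7, 3]

6661 = 3*2166 + 163
2166 = 13*163 + 47
163 = 3*47 + 22
47 = 2*22 + 3
22 = 7*3 + 1
3 = 3*1 + 0  (stop)
So 6661/2166 = [3; 13, 3, 2, 7, 3].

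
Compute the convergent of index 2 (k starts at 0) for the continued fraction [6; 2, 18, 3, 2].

240/37

Using pₖ = aₖpₖ₋₁ + pₖ₋₂, qₖ = aₖqₖ₋₁ + qₖ₋₂ (with p₋₁=1, p₋₂=0, q₋₁=0, q₋₂=1):
  k=0: a=6, p=6, q=1
  k=1: a=2, p=13, q=2
  k=2: a=18, p=240, q=37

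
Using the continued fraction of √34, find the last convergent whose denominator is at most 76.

√34 = [5; 1, 4, 1, 10, …] (period length 4).
Convergents:
  p_0/q_0 = 5/1
  p_1/q_1 = 6/1
  p_2/q_2 = 29/5
  p_3/q_3 = 35/6
  p_4/q_4 = 379/65
  p_5/q_5 = 414/71
  p_6/q_6 = 2035/349
q_5 = 71 ≤ 76 < 349 = q_6, so the answer is 414/71.

414/71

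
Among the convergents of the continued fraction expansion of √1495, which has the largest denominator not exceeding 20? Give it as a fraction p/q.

√1495 = [38; 1, 1, 1, 76, …] (period length 4).
Convergents:
  p_0/q_0 = 38/1
  p_1/q_1 = 39/1
  p_2/q_2 = 77/2
  p_3/q_3 = 116/3
  p_4/q_4 = 8893/230
q_3 = 3 ≤ 20 < 230 = q_4, so the answer is 116/3.

116/3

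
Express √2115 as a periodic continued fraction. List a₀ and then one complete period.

a₀ = ⌊√2115⌋ = 45.
With m₀=0, d₀=1 and mₖ₊₁ = dₖaₖ − mₖ, dₖ₊₁ = (n − mₖ₊₁²)/dₖ, aₖ₊₁ = ⌊(a₀+mₖ₊₁)/dₖ₊₁⌋:
  k=1: m=45, d=90, a=1
  k=2: m=45, d=1, a=90
d=1 and a=2a₀=90 at k=2, so the next step gives (m, d) = (45, 90) again — its k=1 value — and the period has length 2.

[45; 1, 90]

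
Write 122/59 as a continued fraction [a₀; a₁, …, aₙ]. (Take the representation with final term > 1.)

122 = 2*59 + 4
59 = 14*4 + 3
4 = 1*3 + 1
3 = 3*1 + 0  (stop)
So 122/59 = [2; 14, 1, 3].

[2; 14, 1, 3]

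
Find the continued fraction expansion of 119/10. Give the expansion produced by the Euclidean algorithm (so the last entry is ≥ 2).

119 = 11*10 + 9
10 = 1*9 + 1
9 = 9*1 + 0  (stop)
So 119/10 = [11; 1, 9].

[11; 1, 9]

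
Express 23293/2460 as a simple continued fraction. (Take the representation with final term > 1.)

[9; 2, 7, 2, 18, 1, 3]

23293 = 9*2460 + 1153
2460 = 2*1153 + 154
1153 = 7*154 + 75
154 = 2*75 + 4
75 = 18*4 + 3
4 = 1*3 + 1
3 = 3*1 + 0  (stop)
So 23293/2460 = [9; 2, 7, 2, 18, 1, 3].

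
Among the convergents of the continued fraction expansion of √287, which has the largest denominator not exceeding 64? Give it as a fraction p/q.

288/17

√287 = [16; 1, 15, 1, 32, …] (period length 4).
Convergents:
  p_0/q_0 = 16/1
  p_1/q_1 = 17/1
  p_2/q_2 = 271/16
  p_3/q_3 = 288/17
  p_4/q_4 = 9487/560
q_3 = 17 ≤ 64 < 560 = q_4, so the answer is 288/17.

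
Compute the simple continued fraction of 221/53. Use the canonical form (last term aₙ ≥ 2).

[4; 5, 1, 8]

221 = 4×53 + 9
53 = 5×9 + 8
9 = 1×8 + 1
8 = 8×1 + 0  (stop)
So 221/53 = [4; 5, 1, 8].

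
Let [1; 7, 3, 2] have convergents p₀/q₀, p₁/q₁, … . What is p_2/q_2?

Using pₖ = aₖpₖ₋₁ + pₖ₋₂, qₖ = aₖqₖ₋₁ + qₖ₋₂ (with p₋₁=1, p₋₂=0, q₋₁=0, q₋₂=1):
  k=0: a=1, p=1, q=1
  k=1: a=7, p=8, q=7
  k=2: a=3, p=25, q=22

25/22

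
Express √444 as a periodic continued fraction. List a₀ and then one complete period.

[21; 14, 42]

a₀ = ⌊√444⌋ = 21.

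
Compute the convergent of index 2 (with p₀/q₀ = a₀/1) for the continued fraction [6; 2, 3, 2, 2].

45/7

Using pₖ = aₖpₖ₋₁ + pₖ₋₂, qₖ = aₖqₖ₋₁ + qₖ₋₂ (with p₋₁=1, p₋₂=0, q₋₁=0, q₋₂=1):
  k=0: a=6, p=6, q=1
  k=1: a=2, p=13, q=2
  k=2: a=3, p=45, q=7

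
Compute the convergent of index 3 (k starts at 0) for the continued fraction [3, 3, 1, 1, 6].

23/7

Using pₖ = aₖpₖ₋₁ + pₖ₋₂, qₖ = aₖqₖ₋₁ + qₖ₋₂ (with p₋₁=1, p₋₂=0, q₋₁=0, q₋₂=1):
  k=0: a=3, p=3, q=1
  k=1: a=3, p=10, q=3
  k=2: a=1, p=13, q=4
  k=3: a=1, p=23, q=7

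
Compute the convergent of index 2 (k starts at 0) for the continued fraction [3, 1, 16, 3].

67/17

Using pₖ = aₖpₖ₋₁ + pₖ₋₂, qₖ = aₖqₖ₋₁ + qₖ₋₂ (with p₋₁=1, p₋₂=0, q₋₁=0, q₋₂=1):
  k=0: a=3, p=3, q=1
  k=1: a=1, p=4, q=1
  k=2: a=16, p=67, q=17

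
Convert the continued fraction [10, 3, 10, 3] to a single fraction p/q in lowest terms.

991/96

Using pₖ = aₖpₖ₋₁ + pₖ₋₂ and qₖ = aₖqₖ₋₁ + qₖ₋₂:
  k=0: a=10, p=10, q=1
  k=1: a=3, p=31, q=3
  k=2: a=10, p=320, q=31
  k=3: a=3, p=991, q=96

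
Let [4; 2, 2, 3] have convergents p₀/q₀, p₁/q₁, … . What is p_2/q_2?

Using pₖ = aₖpₖ₋₁ + pₖ₋₂, qₖ = aₖqₖ₋₁ + qₖ₋₂ (with p₋₁=1, p₋₂=0, q₋₁=0, q₋₂=1):
  k=0: a=4, p=4, q=1
  k=1: a=2, p=9, q=2
  k=2: a=2, p=22, q=5

22/5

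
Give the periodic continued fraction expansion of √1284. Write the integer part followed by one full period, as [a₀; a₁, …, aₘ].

a₀ = ⌊√1284⌋ = 35.
With m₀=0, d₀=1 and mₖ₊₁ = dₖaₖ − mₖ, dₖ₊₁ = (n − mₖ₊₁²)/dₖ, aₖ₊₁ = ⌊(a₀+mₖ₊₁)/dₖ₊₁⌋:
  k=1: m=35, d=59, a=1
  k=2: m=24, d=12, a=4
  k=3: m=24, d=59, a=1
  k=4: m=35, d=1, a=70
d=1 and a=2a₀=70 at k=4, so the next step gives (m, d) = (35, 59) again — its k=1 value — and the period has length 4.

[35; 1, 4, 1, 70]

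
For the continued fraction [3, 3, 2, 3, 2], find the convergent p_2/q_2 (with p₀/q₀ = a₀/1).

23/7

Using pₖ = aₖpₖ₋₁ + pₖ₋₂, qₖ = aₖqₖ₋₁ + qₖ₋₂ (with p₋₁=1, p₋₂=0, q₋₁=0, q₋₂=1):
  k=0: a=3, p=3, q=1
  k=1: a=3, p=10, q=3
  k=2: a=2, p=23, q=7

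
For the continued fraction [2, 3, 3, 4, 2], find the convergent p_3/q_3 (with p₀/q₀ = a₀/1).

99/43

Using pₖ = aₖpₖ₋₁ + pₖ₋₂, qₖ = aₖqₖ₋₁ + qₖ₋₂ (with p₋₁=1, p₋₂=0, q₋₁=0, q₋₂=1):
  k=0: a=2, p=2, q=1
  k=1: a=3, p=7, q=3
  k=2: a=3, p=23, q=10
  k=3: a=4, p=99, q=43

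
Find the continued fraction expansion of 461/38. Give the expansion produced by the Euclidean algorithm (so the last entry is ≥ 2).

[12; 7, 1, 1, 2]

461 = 12*38 + 5
38 = 7*5 + 3
5 = 1*3 + 2
3 = 1*2 + 1
2 = 2*1 + 0  (stop)
So 461/38 = [12; 7, 1, 1, 2].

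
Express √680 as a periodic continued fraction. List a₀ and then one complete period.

[26; 13, 52]

a₀ = ⌊√680⌋ = 26.
With m₀=0, d₀=1 and mₖ₊₁ = dₖaₖ − mₖ, dₖ₊₁ = (n − mₖ₊₁²)/dₖ, aₖ₊₁ = ⌊(a₀+mₖ₊₁)/dₖ₊₁⌋:
  k=1: m=26, d=4, a=13
  k=2: m=26, d=1, a=52
d=1 and a=2a₀=52 at k=2, so the next step gives (m, d) = (26, 4) again — its k=1 value — and the period has length 2.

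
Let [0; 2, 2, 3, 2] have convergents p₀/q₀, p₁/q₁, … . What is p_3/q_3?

7/17

Using pₖ = aₖpₖ₋₁ + pₖ₋₂, qₖ = aₖqₖ₋₁ + qₖ₋₂ (with p₋₁=1, p₋₂=0, q₋₁=0, q₋₂=1):
  k=0: a=0, p=0, q=1
  k=1: a=2, p=1, q=2
  k=2: a=2, p=2, q=5
  k=3: a=3, p=7, q=17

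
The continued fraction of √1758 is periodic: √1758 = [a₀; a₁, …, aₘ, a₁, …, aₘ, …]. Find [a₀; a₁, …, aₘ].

[41; 1, 12, 1, 82]

a₀ = ⌊√1758⌋ = 41.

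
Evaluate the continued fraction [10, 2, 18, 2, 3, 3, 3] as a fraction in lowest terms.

Using pₖ = aₖpₖ₋₁ + pₖ₋₂ and qₖ = aₖqₖ₋₁ + qₖ₋₂:
  k=0: a=10, p=10, q=1
  k=1: a=2, p=21, q=2
  k=2: a=18, p=388, q=37
  k=3: a=2, p=797, q=76
  k=4: a=3, p=2779, q=265
  k=5: a=3, p=9134, q=871
  k=6: a=3, p=30181, q=2878

30181/2878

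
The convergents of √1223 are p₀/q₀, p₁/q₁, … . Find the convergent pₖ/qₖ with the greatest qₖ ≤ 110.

√1223 = [34; 1, 33, 1, 68, …] (period length 4).
Convergents:
  p_0/q_0 = 34/1
  p_1/q_1 = 35/1
  p_2/q_2 = 1189/34
  p_3/q_3 = 1224/35
  p_4/q_4 = 84421/2414
q_3 = 35 ≤ 110 < 2414 = q_4, so the answer is 1224/35.

1224/35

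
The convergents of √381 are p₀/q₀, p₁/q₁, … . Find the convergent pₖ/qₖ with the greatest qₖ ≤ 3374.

√381 = [19; 1, 1, 12, 1, 1, 38, …] (period length 6).
Convergents:
  p_0/q_0 = 19/1
  p_1/q_1 = 20/1
  p_2/q_2 = 39/2
  p_3/q_3 = 488/25
  p_4/q_4 = 527/27
  p_5/q_5 = 1015/52
  p_6/q_6 = 39097/2003
  p_7/q_7 = 40112/2055
  p_8/q_8 = 79209/4058
q_7 = 2055 ≤ 3374 < 4058 = q_8, so the answer is 40112/2055.

40112/2055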